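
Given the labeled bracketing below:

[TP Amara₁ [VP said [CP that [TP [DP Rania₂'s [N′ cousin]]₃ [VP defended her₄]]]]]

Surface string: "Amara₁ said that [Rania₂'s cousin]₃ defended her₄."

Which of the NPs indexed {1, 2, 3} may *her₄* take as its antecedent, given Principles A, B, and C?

*her* is a pronoun, so Principle B applies: it must be free in its binding domain.
Binding domain of *her₄*: the embedded TP, whose subject is [Rania₂'s cousin]₃.
*Amara₁* c-commands the pronoun but from outside its binding domain, and is not c-commanded by it → coindexation permitted.
*Rania₂* and the pronoun do not c-command one another → neither Principle B nor Principle C is at stake; coindexation permitted.
*[Rania₂'s cousin]₃* c-commands the pronoun within its binding domain → coindexation would violate Principle B.

{1, 2}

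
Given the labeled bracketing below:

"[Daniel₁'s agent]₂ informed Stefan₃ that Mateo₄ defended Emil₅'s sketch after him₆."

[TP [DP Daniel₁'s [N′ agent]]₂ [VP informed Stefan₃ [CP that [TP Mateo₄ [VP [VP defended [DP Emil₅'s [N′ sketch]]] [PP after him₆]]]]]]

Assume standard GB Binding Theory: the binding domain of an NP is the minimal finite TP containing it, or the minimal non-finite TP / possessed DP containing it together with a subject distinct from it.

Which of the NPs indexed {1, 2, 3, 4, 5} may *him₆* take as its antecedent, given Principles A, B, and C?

*him* is a pronoun, so Principle B applies: it must be free in its binding domain.
Binding domain of *him₆*: the embedded TP, whose subject is Mateo₄.
*Daniel₁* and the pronoun do not c-command one another → neither Principle B nor Principle C is at stake; coindexation permitted.
*[Daniel₁'s agent]₂* c-commands the pronoun but from outside its binding domain, and is not c-commanded by it → coindexation permitted.
*Stefan₃* c-commands the pronoun but from outside its binding domain, and is not c-commanded by it → coindexation permitted.
*Mateo₄* c-commands the pronoun within its binding domain → coindexation would violate Principle B.
*Emil₅* and the pronoun do not c-command one another → neither Principle B nor Principle C is at stake; coindexation permitted.

{1, 2, 3, 5}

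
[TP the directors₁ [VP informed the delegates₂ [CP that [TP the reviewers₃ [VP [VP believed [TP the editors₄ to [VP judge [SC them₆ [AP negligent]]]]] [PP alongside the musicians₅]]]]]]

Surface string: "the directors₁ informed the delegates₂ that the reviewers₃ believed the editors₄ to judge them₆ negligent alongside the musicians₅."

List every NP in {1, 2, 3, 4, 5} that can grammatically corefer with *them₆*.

{1, 2, 3, 5}

*them* is a pronoun, so Principle B applies: it must be free in its binding domain.
Binding domain of *them₆*: the embedded TP, whose subject is the editors₄.
*the directors₁* c-commands the pronoun but from outside its binding domain, and is not c-commanded by it → coindexation permitted.
*the delegates₂* c-commands the pronoun but from outside its binding domain, and is not c-commanded by it → coindexation permitted.
*the reviewers₃* c-commands the pronoun but from outside its binding domain, and is not c-commanded by it → coindexation permitted.
*the editors₄* c-commands the pronoun within its binding domain → coindexation would violate Principle B.
*the musicians₅* and the pronoun do not c-command one another → neither Principle B nor Principle C is at stake; coindexation permitted.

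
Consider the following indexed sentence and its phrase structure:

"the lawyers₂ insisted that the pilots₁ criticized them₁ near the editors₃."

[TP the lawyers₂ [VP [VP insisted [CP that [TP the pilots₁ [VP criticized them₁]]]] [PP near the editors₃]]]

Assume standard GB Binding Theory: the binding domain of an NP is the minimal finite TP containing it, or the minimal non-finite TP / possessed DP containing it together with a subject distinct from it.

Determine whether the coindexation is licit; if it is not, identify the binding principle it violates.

Principle B

The two coindexed NPs are *the pilots₁* and *them₁*.
*them₁* is a pronoun. Its binding domain is the embedded TP, whose subject is the pilots₁.
*the pilots₁* c-commands it within that domain and carries the same index.
The pronoun is locally bound → Principle B violation.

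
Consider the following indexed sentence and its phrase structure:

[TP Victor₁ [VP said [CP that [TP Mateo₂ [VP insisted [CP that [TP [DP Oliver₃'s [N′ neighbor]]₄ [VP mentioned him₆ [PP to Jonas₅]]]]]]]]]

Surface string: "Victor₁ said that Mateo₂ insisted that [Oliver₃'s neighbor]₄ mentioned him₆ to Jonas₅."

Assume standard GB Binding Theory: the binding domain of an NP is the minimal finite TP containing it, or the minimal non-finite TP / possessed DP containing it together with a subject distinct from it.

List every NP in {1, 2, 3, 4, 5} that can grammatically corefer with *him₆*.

*him* is a pronoun, so Principle B applies: it must be free in its binding domain.
Binding domain of *him₆*: the embedded TP, whose subject is [Oliver₃'s neighbor]₄.
*Victor₁* c-commands the pronoun but from outside its binding domain, and is not c-commanded by it → coindexation permitted.
*Mateo₂* c-commands the pronoun but from outside its binding domain, and is not c-commanded by it → coindexation permitted.
*Oliver₃* and the pronoun do not c-command one another → neither Principle B nor Principle C is at stake; coindexation permitted.
*[Oliver₃'s neighbor]₄* c-commands the pronoun within its binding domain → coindexation would violate Principle B.
*Jonas₅*: the pronoun c-commands this R-expression → coindexation would violate Principle C on *Jonas₅*.

{1, 2, 3}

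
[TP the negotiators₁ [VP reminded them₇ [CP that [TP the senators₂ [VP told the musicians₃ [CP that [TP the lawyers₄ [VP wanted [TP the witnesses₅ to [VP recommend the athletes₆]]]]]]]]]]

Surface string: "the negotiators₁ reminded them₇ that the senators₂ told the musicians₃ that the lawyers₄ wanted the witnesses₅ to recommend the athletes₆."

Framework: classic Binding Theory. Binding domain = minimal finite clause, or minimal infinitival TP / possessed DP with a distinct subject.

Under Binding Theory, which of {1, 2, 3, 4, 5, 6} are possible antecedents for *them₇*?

none

*them* is a pronoun, so Principle B applies: it must be free in its binding domain.
Binding domain of *them₇*: the matrix TP, whose subject is the negotiators₁.
*the negotiators₁* c-commands the pronoun within its binding domain → coindexation would violate Principle B.
*the senators₂*: the pronoun c-commands this R-expression → coindexation would violate Principle C on *the senators₂*.
*the musicians₃*: the pronoun c-commands this R-expression → coindexation would violate Principle C on *the musicians₃*.
*the lawyers₄*: the pronoun c-commands this R-expression → coindexation would violate Principle C on *the lawyers₄*.
*the witnesses₅*: the pronoun c-commands this R-expression → coindexation would violate Principle C on *the witnesses₅*.
*the athletes₆*: the pronoun c-commands this R-expression → coindexation would violate Principle C on *the athletes₆*.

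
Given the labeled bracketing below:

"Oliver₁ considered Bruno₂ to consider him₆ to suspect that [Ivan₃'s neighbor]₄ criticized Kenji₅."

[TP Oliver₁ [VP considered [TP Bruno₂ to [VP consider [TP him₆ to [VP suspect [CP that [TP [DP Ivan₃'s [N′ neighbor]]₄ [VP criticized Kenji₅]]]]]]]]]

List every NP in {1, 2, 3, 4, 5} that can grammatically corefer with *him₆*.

{1}

*him* is a pronoun, so Principle B applies: it must be free in its binding domain.
Binding domain of *him₆*: the embedded TP, whose subject is Bruno₂.
*Oliver₁* c-commands the pronoun but from outside its binding domain, and is not c-commanded by it → coindexation permitted.
*Bruno₂* c-commands the pronoun within its binding domain → coindexation would violate Principle B.
*Ivan₃*: the pronoun c-commands this R-expression → coindexation would violate Principle C on *Ivan₃*.
*[Ivan₃'s neighbor]₄*: the pronoun c-commands this R-expression → coindexation would violate Principle C on *[Ivan₃'s neighbor]₄*.
*Kenji₅*: the pronoun c-commands this R-expression → coindexation would violate Principle C on *Kenji₅*.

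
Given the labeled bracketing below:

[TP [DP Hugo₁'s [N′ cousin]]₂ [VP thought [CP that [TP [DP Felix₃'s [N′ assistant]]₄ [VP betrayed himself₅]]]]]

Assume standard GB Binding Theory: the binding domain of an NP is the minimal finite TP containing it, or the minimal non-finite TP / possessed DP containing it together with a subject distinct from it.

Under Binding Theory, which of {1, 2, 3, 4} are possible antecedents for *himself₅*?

{4}

*himself* is an anaphor, so Principle A applies: it must be bound in its binding domain.
Binding domain of *himself₅*: the embedded TP, whose subject is [Felix₃'s assistant]₄.
*Hugo₁* does not c-command the anaphor → cannot bind it.
*[Hugo₁'s cousin]₂* c-commands the anaphor but is outside its binding domain → cannot satisfy Principle A.
*Felix₃* does not c-command the anaphor → cannot bind it.
*[Felix₃'s assistant]₄* c-commands the anaphor within its binding domain → licit binder.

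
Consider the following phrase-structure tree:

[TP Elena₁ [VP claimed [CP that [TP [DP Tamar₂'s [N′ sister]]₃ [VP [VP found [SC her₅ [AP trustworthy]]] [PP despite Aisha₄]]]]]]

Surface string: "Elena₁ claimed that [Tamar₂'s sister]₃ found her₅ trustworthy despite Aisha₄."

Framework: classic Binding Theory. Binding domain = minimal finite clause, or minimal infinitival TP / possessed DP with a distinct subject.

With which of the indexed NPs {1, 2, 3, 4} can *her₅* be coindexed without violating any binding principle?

{1, 2, 4}

*her* is a pronoun, so Principle B applies: it must be free in its binding domain.
Binding domain of *her₅*: the embedded TP, whose subject is [Tamar₂'s sister]₃.
*Elena₁* c-commands the pronoun but from outside its binding domain, and is not c-commanded by it → coindexation permitted.
*Tamar₂* and the pronoun do not c-command one another → neither Principle B nor Principle C is at stake; coindexation permitted.
*[Tamar₂'s sister]₃* c-commands the pronoun within its binding domain → coindexation would violate Principle B.
*Aisha₄* and the pronoun do not c-command one another → neither Principle B nor Principle C is at stake; coindexation permitted.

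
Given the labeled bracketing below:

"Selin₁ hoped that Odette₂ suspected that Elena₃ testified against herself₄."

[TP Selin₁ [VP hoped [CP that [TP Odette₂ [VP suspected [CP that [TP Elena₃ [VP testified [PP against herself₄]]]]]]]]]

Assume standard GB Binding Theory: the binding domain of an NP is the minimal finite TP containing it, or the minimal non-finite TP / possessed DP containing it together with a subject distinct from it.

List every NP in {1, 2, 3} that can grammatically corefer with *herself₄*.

*herself* is an anaphor, so Principle A applies: it must be bound in its binding domain.
Binding domain of *herself₄*: the embedded TP, whose subject is Elena₃.
*Selin₁* c-commands the anaphor but is outside its binding domain → cannot satisfy Principle A.
*Odette₂* c-commands the anaphor but is outside its binding domain → cannot satisfy Principle A.
*Elena₃* c-commands the anaphor within its binding domain → licit binder.

{3}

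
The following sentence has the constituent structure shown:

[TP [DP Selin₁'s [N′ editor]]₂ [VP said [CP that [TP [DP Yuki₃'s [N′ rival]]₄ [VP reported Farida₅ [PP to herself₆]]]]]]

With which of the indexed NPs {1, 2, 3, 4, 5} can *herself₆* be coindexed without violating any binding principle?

*herself* is an anaphor, so Principle A applies: it must be bound in its binding domain.
Binding domain of *herself₆*: the embedded TP, whose subject is [Yuki₃'s rival]₄.
*Selin₁* does not c-command the anaphor → cannot bind it.
*[Selin₁'s editor]₂* c-commands the anaphor but is outside its binding domain → cannot satisfy Principle A.
*Yuki₃* does not c-command the anaphor → cannot bind it.
*[Yuki₃'s rival]₄* c-commands the anaphor within its binding domain → licit binder.
*Farida₅* c-commands the anaphor within its binding domain → licit binder.

{4, 5}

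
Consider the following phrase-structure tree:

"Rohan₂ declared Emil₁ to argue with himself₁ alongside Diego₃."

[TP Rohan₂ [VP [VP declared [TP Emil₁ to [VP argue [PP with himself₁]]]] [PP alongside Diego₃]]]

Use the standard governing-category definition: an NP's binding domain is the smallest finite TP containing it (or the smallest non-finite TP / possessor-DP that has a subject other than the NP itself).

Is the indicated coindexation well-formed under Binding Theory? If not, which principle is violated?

grammatical

The two coindexed NPs are *Emil₁* and *himself₁*.
*himself₁* is an anaphor; its binding domain is the embedded TP, whose subject is Emil₁. *Emil₁* c-commands it within that domain and shares its index, so Principle A is satisfied.
*Emil₁* is an R-expression; *himself₁* does not c-command it, and no other NP shares its index, so Principle C is satisfied.
All principles are respected.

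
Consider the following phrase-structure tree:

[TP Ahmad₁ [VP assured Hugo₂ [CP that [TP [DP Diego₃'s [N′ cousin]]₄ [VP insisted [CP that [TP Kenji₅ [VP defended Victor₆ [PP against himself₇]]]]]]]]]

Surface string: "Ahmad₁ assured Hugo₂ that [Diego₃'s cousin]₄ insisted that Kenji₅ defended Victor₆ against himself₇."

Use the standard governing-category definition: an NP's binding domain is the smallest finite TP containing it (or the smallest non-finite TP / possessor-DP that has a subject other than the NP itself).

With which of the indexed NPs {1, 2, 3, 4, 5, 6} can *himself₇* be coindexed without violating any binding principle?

{5, 6}

*himself* is an anaphor, so Principle A applies: it must be bound in its binding domain.
Binding domain of *himself₇*: the embedded TP, whose subject is Kenji₅.
*Ahmad₁* c-commands the anaphor but is outside its binding domain → cannot satisfy Principle A.
*Hugo₂* c-commands the anaphor but is outside its binding domain → cannot satisfy Principle A.
*Diego₃* does not c-command the anaphor → cannot bind it.
*[Diego₃'s cousin]₄* c-commands the anaphor but is outside its binding domain → cannot satisfy Principle A.
*Kenji₅* c-commands the anaphor within its binding domain → licit binder.
*Victor₆* c-commands the anaphor within its binding domain → licit binder.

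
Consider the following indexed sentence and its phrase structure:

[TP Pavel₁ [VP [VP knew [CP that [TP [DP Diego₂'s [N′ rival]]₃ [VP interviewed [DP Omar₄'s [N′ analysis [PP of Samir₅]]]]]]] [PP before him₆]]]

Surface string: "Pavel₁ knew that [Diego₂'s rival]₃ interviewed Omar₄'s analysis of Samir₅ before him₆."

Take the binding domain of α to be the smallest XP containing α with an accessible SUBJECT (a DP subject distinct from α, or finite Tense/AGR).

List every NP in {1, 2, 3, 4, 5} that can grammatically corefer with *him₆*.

*him* is a pronoun, so Principle B applies: it must be free in its binding domain.
Binding domain of *him₆*: the matrix TP, whose subject is Pavel₁.
*Pavel₁* c-commands the pronoun within its binding domain → coindexation would violate Principle B.
*Diego₂* and the pronoun do not c-command one another → neither Principle B nor Principle C is at stake; coindexation permitted.
*[Diego₂'s rival]₃* and the pronoun do not c-command one another → neither Principle B nor Principle C is at stake; coindexation permitted.
*Omar₄* and the pronoun do not c-command one another → neither Principle B nor Principle C is at stake; coindexation permitted.
*Samir₅* and the pronoun do not c-command one another → neither Principle B nor Principle C is at stake; coindexation permitted.

{2, 3, 4, 5}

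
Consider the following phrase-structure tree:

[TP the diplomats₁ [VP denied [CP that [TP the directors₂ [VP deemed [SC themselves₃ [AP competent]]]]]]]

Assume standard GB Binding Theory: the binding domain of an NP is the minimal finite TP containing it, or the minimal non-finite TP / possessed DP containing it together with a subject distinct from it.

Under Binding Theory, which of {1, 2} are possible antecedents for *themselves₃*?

*themselves* is an anaphor, so Principle A applies: it must be bound in its binding domain.
Binding domain of *themselves₃*: the embedded TP, whose subject is the directors₂.
*the diplomats₁* c-commands the anaphor but is outside its binding domain → cannot satisfy Principle A.
*the directors₂* c-commands the anaphor within its binding domain → licit binder.

{2}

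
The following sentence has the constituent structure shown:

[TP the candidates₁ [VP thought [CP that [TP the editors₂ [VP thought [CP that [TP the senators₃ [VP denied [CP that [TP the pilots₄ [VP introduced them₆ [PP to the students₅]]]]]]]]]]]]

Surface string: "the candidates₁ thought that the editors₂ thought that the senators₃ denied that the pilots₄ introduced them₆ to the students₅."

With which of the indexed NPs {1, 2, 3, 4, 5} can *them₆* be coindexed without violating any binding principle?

{1, 2, 3}

*them* is a pronoun, so Principle B applies: it must be free in its binding domain.
Binding domain of *them₆*: the embedded TP, whose subject is the pilots₄.
*the candidates₁* c-commands the pronoun but from outside its binding domain, and is not c-commanded by it → coindexation permitted.
*the editors₂* c-commands the pronoun but from outside its binding domain, and is not c-commanded by it → coindexation permitted.
*the senators₃* c-commands the pronoun but from outside its binding domain, and is not c-commanded by it → coindexation permitted.
*the pilots₄* c-commands the pronoun within its binding domain → coindexation would violate Principle B.
*the students₅*: the pronoun c-commands this R-expression → coindexation would violate Principle C on *the students₅*.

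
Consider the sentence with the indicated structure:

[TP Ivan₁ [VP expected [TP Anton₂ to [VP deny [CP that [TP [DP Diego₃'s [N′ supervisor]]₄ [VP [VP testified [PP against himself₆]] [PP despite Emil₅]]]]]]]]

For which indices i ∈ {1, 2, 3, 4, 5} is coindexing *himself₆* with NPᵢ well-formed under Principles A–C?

*himself* is an anaphor, so Principle A applies: it must be bound in its binding domain.
Binding domain of *himself₆*: the embedded TP, whose subject is [Diego₃'s supervisor]₄.
*Ivan₁* c-commands the anaphor but is outside its binding domain → cannot satisfy Principle A.
*Anton₂* c-commands the anaphor but is outside its binding domain → cannot satisfy Principle A.
*Diego₃* does not c-command the anaphor → cannot bind it.
*[Diego₃'s supervisor]₄* c-commands the anaphor within its binding domain → licit binder.
*Emil₅* does not c-command the anaphor → cannot bind it.

{4}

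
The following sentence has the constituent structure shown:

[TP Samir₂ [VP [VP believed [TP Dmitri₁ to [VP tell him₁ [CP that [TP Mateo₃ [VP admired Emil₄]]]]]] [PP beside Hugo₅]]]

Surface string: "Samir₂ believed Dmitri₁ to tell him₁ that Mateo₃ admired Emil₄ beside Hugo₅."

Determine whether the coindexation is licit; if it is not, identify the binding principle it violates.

Principle B

The two coindexed NPs are *Dmitri₁* and *him₁*.
*him₁* is a pronoun. Its binding domain is the embedded TP, whose subject is Dmitri₁.
*Dmitri₁* c-commands it within that domain and carries the same index.
The pronoun is locally bound → Principle B violation.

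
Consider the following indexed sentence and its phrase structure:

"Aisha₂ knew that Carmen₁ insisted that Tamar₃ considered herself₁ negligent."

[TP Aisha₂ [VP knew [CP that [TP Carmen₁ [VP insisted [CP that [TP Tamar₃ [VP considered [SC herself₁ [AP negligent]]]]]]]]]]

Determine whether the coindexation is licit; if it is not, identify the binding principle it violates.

Principle A

The two coindexed NPs are *Carmen₁* and *herself₁*.
*herself₁* is an anaphor. Principle A requires it to be bound within its binding domain — the embedded TP, whose subject is Tamar₃.
Within that domain it is c-commanded by *Tamar₃*, which does not share its index.
*Carmen₁* does c-command the anaphor, but from outside its binding domain.
The anaphor is unbound in its domain → Principle A violation.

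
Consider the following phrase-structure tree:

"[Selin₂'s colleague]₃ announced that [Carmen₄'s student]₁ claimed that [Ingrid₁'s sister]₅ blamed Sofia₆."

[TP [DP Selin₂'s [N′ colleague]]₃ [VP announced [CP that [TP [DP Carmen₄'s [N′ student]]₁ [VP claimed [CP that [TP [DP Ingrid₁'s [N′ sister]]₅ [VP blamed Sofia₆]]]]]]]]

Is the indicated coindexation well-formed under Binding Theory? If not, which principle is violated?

Principle C

The two coindexed NPs are *[Carmen₄'s student]₁* and *Ingrid₁*.
*Ingrid₁* is an R-expression. Principle C requires it to be free everywhere.
*[Carmen₄'s student]₁* c-commands it and carries the same index.
The R-expression is bound → Principle C violation.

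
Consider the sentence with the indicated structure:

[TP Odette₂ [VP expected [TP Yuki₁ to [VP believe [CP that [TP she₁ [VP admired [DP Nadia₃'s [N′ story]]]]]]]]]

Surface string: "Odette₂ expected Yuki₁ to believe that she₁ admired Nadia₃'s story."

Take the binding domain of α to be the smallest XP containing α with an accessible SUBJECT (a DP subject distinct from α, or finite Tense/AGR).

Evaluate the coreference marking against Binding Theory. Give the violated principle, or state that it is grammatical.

The two coindexed NPs are *Yuki₁* and *she₁*.
*she₁* is a pronoun; nothing c-commands it within its binding domain (the embedded TP.), so Principle B holds trivially.
*Yuki₁* is an R-expression; *she₁* does not c-command it, and no other NP shares its index, so Principle C is satisfied.
All principles are respected.

grammatical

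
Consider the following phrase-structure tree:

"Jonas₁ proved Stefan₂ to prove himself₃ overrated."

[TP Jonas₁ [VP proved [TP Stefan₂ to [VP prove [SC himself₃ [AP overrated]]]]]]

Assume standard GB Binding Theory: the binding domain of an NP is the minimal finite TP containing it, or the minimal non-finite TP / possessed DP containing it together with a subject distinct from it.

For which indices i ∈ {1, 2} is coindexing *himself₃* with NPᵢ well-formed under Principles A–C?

*himself* is an anaphor, so Principle A applies: it must be bound in its binding domain.
Binding domain of *himself₃*: the embedded TP, whose subject is Stefan₂.
*Jonas₁* c-commands the anaphor but is outside its binding domain → cannot satisfy Principle A.
*Stefan₂* c-commands the anaphor within its binding domain → licit binder.

{2}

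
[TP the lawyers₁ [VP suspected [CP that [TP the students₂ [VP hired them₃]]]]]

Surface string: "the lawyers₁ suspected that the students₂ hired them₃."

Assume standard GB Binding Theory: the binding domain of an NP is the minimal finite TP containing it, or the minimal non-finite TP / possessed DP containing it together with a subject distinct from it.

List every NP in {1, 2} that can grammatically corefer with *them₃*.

*them* is a pronoun, so Principle B applies: it must be free in its binding domain.
Binding domain of *them₃*: the embedded TP, whose subject is the students₂.
*the lawyers₁* c-commands the pronoun but from outside its binding domain, and is not c-commanded by it → coindexation permitted.
*the students₂* c-commands the pronoun within its binding domain → coindexation would violate Principle B.

{1}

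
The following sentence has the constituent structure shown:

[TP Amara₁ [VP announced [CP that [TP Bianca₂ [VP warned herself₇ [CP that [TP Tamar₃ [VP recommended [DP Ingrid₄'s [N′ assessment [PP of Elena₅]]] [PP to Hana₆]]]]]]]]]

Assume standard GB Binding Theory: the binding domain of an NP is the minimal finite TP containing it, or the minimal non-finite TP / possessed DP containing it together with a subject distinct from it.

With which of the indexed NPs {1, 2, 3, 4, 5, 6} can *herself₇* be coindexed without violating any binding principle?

{2}

*herself* is an anaphor, so Principle A applies: it must be bound in its binding domain.
Binding domain of *herself₇*: the embedded TP, whose subject is Bianca₂.
*Amara₁* c-commands the anaphor but is outside its binding domain → cannot satisfy Principle A.
*Bianca₂* c-commands the anaphor within its binding domain → licit binder.
*Tamar₃* does not c-command the anaphor → cannot bind it.
*Ingrid₄* does not c-command the anaphor → cannot bind it.
*Elena₅* does not c-command the anaphor → cannot bind it.
*Hana₆* does not c-command the anaphor → cannot bind it.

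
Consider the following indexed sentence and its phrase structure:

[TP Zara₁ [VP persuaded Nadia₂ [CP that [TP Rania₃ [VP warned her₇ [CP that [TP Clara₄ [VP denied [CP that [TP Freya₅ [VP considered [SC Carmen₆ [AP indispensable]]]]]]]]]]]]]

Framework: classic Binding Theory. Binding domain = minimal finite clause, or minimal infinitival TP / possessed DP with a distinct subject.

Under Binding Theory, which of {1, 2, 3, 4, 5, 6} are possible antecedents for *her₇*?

*her* is a pronoun, so Principle B applies: it must be free in its binding domain.
Binding domain of *her₇*: the embedded TP, whose subject is Rania₃.
*Zara₁* c-commands the pronoun but from outside its binding domain, and is not c-commanded by it → coindexation permitted.
*Nadia₂* c-commands the pronoun but from outside its binding domain, and is not c-commanded by it → coindexation permitted.
*Rania₃* c-commands the pronoun within its binding domain → coindexation would violate Principle B.
*Clara₄*: the pronoun c-commands this R-expression → coindexation would violate Principle C on *Clara₄*.
*Freya₅*: the pronoun c-commands this R-expression → coindexation would violate Principle C on *Freya₅*.
*Carmen₆*: the pronoun c-commands this R-expression → coindexation would violate Principle C on *Carmen₆*.

{1, 2}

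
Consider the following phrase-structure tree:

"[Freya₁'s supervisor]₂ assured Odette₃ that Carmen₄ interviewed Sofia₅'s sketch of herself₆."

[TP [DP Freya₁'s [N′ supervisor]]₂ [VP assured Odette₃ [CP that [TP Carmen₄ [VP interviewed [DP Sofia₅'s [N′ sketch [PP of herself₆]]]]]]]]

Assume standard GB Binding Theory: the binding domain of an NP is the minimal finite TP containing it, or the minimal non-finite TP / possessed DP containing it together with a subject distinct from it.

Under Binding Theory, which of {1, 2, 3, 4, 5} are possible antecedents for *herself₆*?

*herself* is an anaphor, so Principle A applies: it must be bound in its binding domain.
Binding domain of *herself₆*: the possessed DP, whose subject is Sofia₅.
*Freya₁* does not c-command the anaphor → cannot bind it.
*[Freya₁'s supervisor]₂* c-commands the anaphor but is outside its binding domain → cannot satisfy Principle A.
*Odette₃* c-commands the anaphor but is outside its binding domain → cannot satisfy Principle A.
*Carmen₄* c-commands the anaphor but is outside its binding domain → cannot satisfy Principle A.
*Sofia₅* c-commands the anaphor within its binding domain → licit binder.

{5}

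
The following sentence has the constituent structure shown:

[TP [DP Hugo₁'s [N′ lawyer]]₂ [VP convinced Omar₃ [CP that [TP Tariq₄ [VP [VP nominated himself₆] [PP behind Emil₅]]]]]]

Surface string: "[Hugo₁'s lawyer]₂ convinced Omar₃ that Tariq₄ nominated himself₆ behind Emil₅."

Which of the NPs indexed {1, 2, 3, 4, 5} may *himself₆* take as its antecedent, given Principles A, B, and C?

{4}

*himself* is an anaphor, so Principle A applies: it must be bound in its binding domain.
Binding domain of *himself₆*: the embedded TP, whose subject is Tariq₄.
*Hugo₁* does not c-command the anaphor → cannot bind it.
*[Hugo₁'s lawyer]₂* c-commands the anaphor but is outside its binding domain → cannot satisfy Principle A.
*Omar₃* c-commands the anaphor but is outside its binding domain → cannot satisfy Principle A.
*Tariq₄* c-commands the anaphor within its binding domain → licit binder.
*Emil₅* does not c-command the anaphor → cannot bind it.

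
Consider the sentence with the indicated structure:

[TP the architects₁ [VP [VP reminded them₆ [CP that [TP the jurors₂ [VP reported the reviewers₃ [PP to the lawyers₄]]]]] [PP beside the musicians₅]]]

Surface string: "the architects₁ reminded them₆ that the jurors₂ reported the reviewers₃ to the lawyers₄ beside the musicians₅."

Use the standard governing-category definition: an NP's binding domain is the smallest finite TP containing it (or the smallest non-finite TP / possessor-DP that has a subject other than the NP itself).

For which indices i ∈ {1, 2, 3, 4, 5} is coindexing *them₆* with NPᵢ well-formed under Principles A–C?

{5}

*them* is a pronoun, so Principle B applies: it must be free in its binding domain.
Binding domain of *them₆*: the matrix TP, whose subject is the architects₁.
*the architects₁* c-commands the pronoun within its binding domain → coindexation would violate Principle B.
*the jurors₂*: the pronoun c-commands this R-expression → coindexation would violate Principle C on *the jurors₂*.
*the reviewers₃*: the pronoun c-commands this R-expression → coindexation would violate Principle C on *the reviewers₃*.
*the lawyers₄*: the pronoun c-commands this R-expression → coindexation would violate Principle C on *the lawyers₄*.
*the musicians₅* and the pronoun do not c-command one another → neither Principle B nor Principle C is at stake; coindexation permitted.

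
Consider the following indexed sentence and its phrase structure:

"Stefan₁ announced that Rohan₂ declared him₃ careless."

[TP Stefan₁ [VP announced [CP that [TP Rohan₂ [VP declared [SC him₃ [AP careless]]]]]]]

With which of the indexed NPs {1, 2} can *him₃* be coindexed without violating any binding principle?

*him* is a pronoun, so Principle B applies: it must be free in its binding domain.
Binding domain of *him₃*: the embedded TP, whose subject is Rohan₂.
*Stefan₁* c-commands the pronoun but from outside its binding domain, and is not c-commanded by it → coindexation permitted.
*Rohan₂* c-commands the pronoun within its binding domain → coindexation would violate Principle B.

{1}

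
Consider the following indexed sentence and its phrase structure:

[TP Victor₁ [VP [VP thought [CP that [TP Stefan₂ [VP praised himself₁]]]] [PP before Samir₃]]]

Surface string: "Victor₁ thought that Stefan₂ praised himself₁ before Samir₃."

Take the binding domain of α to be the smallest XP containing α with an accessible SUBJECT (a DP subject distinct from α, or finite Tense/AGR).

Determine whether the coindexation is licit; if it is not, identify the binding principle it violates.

The two coindexed NPs are *Victor₁* and *himself₁*.
*himself₁* is an anaphor. Principle A requires it to be bound within its binding domain — the embedded TP, whose subject is Stefan₂.
Within that domain it is c-commanded by *Stefan₂*, which does not share its index.
*Victor₁* does c-command the anaphor, but from outside its binding domain.
The anaphor is unbound in its domain → Principle A violation.

Principle A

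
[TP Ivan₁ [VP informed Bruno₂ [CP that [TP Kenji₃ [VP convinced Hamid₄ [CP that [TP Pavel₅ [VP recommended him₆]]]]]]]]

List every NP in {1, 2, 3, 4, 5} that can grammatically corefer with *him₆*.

{1, 2, 3, 4}

*him* is a pronoun, so Principle B applies: it must be free in its binding domain.
Binding domain of *him₆*: the embedded TP, whose subject is Pavel₅.
*Ivan₁* c-commands the pronoun but from outside its binding domain, and is not c-commanded by it → coindexation permitted.
*Bruno₂* c-commands the pronoun but from outside its binding domain, and is not c-commanded by it → coindexation permitted.
*Kenji₃* c-commands the pronoun but from outside its binding domain, and is not c-commanded by it → coindexation permitted.
*Hamid₄* c-commands the pronoun but from outside its binding domain, and is not c-commanded by it → coindexation permitted.
*Pavel₅* c-commands the pronoun within its binding domain → coindexation would violate Principle B.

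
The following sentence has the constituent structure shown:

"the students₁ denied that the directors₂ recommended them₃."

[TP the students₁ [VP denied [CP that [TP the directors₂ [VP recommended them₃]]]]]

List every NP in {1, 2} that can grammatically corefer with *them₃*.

*them* is a pronoun, so Principle B applies: it must be free in its binding domain.
Binding domain of *them₃*: the embedded TP, whose subject is the directors₂.
*the students₁* c-commands the pronoun but from outside its binding domain, and is not c-commanded by it → coindexation permitted.
*the directors₂* c-commands the pronoun within its binding domain → coindexation would violate Principle B.

{1}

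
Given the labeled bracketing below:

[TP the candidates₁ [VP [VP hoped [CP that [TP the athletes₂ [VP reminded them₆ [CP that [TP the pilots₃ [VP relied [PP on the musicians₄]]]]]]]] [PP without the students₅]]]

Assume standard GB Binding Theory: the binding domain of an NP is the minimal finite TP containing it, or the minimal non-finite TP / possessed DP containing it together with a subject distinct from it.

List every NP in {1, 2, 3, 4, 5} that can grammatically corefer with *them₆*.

{1, 5}

*them* is a pronoun, so Principle B applies: it must be free in its binding domain.
Binding domain of *them₆*: the embedded TP, whose subject is the athletes₂.
*the candidates₁* c-commands the pronoun but from outside its binding domain, and is not c-commanded by it → coindexation permitted.
*the athletes₂* c-commands the pronoun within its binding domain → coindexation would violate Principle B.
*the pilots₃*: the pronoun c-commands this R-expression → coindexation would violate Principle C on *the pilots₃*.
*the musicians₄*: the pronoun c-commands this R-expression → coindexation would violate Principle C on *the musicians₄*.
*the students₅* and the pronoun do not c-command one another → neither Principle B nor Principle C is at stake; coindexation permitted.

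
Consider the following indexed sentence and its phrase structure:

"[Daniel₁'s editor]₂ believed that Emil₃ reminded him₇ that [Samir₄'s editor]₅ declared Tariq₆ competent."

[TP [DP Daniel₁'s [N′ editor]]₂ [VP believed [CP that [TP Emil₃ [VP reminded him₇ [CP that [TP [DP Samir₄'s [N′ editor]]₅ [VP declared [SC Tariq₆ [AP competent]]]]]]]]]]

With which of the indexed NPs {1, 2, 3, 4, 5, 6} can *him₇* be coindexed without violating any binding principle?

*him* is a pronoun, so Principle B applies: it must be free in its binding domain.
Binding domain of *him₇*: the embedded TP, whose subject is Emil₃.
*Daniel₁* and the pronoun do not c-command one another → neither Principle B nor Principle C is at stake; coindexation permitted.
*[Daniel₁'s editor]₂* c-commands the pronoun but from outside its binding domain, and is not c-commanded by it → coindexation permitted.
*Emil₃* c-commands the pronoun within its binding domain → coindexation would violate Principle B.
*Samir₄*: the pronoun c-commands this R-expression → coindexation would violate Principle C on *Samir₄*.
*[Samir₄'s editor]₅*: the pronoun c-commands this R-expression → coindexation would violate Principle C on *[Samir₄'s editor]₅*.
*Tariq₆*: the pronoun c-commands this R-expression → coindexation would violate Principle C on *Tariq₆*.

{1, 2}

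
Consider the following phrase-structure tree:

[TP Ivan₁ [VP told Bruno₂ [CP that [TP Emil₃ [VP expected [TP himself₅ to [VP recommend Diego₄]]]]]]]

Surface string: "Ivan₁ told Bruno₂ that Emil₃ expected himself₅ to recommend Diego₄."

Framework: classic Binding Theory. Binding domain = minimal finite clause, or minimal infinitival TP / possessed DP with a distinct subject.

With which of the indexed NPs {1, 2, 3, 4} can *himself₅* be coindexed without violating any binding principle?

{3}

*himself* is an anaphor, so Principle A applies: it must be bound in its binding domain.
Binding domain of *himself₅*: the embedded TP, whose subject is Emil₃.
*Ivan₁* c-commands the anaphor but is outside its binding domain → cannot satisfy Principle A.
*Bruno₂* c-commands the anaphor but is outside its binding domain → cannot satisfy Principle A.
*Emil₃* c-commands the anaphor within its binding domain → licit binder.
*Diego₄* does not c-command the anaphor → cannot bind it.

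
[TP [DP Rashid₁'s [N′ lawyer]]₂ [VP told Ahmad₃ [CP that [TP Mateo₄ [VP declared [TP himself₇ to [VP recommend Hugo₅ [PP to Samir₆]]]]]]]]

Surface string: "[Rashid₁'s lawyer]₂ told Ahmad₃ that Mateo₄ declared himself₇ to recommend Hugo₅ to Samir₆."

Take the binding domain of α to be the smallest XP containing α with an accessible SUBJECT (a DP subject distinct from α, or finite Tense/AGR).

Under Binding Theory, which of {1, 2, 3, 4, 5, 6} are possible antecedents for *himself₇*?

*himself* is an anaphor, so Principle A applies: it must be bound in its binding domain.
Binding domain of *himself₇*: the embedded TP, whose subject is Mateo₄.
*Rashid₁* does not c-command the anaphor → cannot bind it.
*[Rashid₁'s lawyer]₂* c-commands the anaphor but is outside its binding domain → cannot satisfy Principle A.
*Ahmad₃* c-commands the anaphor but is outside its binding domain → cannot satisfy Principle A.
*Mateo₄* c-commands the anaphor within its binding domain → licit binder.
*Hugo₅* does not c-command the anaphor → cannot bind it.
*Samir₆* does not c-command the anaphor → cannot bind it.

{4}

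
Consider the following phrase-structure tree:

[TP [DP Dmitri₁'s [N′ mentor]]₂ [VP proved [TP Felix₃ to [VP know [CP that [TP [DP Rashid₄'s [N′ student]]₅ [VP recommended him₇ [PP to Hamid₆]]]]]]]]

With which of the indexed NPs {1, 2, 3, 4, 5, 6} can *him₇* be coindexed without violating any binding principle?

*him* is a pronoun, so Principle B applies: it must be free in its binding domain.
Binding domain of *him₇*: the embedded TP, whose subject is [Rashid₄'s student]₅.
*Dmitri₁* and the pronoun do not c-command one another → neither Principle B nor Principle C is at stake; coindexation permitted.
*[Dmitri₁'s mentor]₂* c-commands the pronoun but from outside its binding domain, and is not c-commanded by it → coindexation permitted.
*Felix₃* c-commands the pronoun but from outside its binding domain, and is not c-commanded by it → coindexation permitted.
*Rashid₄* and the pronoun do not c-command one another → neither Principle B nor Principle C is at stake; coindexation permitted.
*[Rashid₄'s student]₅* c-commands the pronoun within its binding domain → coindexation would violate Principle B.
*Hamid₆*: the pronoun c-commands this R-expression → coindexation would violate Principle C on *Hamid₆*.

{1, 2, 3, 4}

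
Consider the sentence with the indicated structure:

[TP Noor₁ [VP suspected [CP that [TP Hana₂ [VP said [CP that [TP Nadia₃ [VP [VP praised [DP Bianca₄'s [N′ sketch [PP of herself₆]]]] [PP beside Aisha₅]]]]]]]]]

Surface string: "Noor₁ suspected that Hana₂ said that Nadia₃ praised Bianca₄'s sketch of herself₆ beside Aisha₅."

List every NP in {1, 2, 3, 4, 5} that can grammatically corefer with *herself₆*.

*herself* is an anaphor, so Principle A applies: it must be bound in its binding domain.
Binding domain of *herself₆*: the possessed DP, whose subject is Bianca₄.
*Noor₁* c-commands the anaphor but is outside its binding domain → cannot satisfy Principle A.
*Hana₂* c-commands the anaphor but is outside its binding domain → cannot satisfy Principle A.
*Nadia₃* c-commands the anaphor but is outside its binding domain → cannot satisfy Principle A.
*Bianca₄* c-commands the anaphor within its binding domain → licit binder.
*Aisha₅* does not c-command the anaphor → cannot bind it.

{4}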